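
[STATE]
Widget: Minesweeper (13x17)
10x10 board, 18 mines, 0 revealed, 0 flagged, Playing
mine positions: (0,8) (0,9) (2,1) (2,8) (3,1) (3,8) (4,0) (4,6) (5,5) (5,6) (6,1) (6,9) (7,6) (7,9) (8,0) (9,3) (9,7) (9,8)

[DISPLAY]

■■■■■■■■■■   
■■■■■■■■■■   
■■■■■■■■■■   
■■■■■■■■■■   
■■■■■■■■■■   
■■■■■■■■■■   
■■■■■■■■■■   
■■■■■■■■■■   
■■■■■■■■■■   
■■■■■■■■■■   
             
             
             
             
             
             
             


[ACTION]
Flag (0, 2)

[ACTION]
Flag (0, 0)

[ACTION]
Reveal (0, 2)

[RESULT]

⚑■⚑■■■■■■■   
■■■■■■■■■■   
■■■■■■■■■■   
■■■■■■■■■■   
■■■■■■■■■■   
■■■■■■■■■■   
■■■■■■■■■■   
■■■■■■■■■■   
■■■■■■■■■■   
■■■■■■■■■■   
             
             
             
             
             
             
             


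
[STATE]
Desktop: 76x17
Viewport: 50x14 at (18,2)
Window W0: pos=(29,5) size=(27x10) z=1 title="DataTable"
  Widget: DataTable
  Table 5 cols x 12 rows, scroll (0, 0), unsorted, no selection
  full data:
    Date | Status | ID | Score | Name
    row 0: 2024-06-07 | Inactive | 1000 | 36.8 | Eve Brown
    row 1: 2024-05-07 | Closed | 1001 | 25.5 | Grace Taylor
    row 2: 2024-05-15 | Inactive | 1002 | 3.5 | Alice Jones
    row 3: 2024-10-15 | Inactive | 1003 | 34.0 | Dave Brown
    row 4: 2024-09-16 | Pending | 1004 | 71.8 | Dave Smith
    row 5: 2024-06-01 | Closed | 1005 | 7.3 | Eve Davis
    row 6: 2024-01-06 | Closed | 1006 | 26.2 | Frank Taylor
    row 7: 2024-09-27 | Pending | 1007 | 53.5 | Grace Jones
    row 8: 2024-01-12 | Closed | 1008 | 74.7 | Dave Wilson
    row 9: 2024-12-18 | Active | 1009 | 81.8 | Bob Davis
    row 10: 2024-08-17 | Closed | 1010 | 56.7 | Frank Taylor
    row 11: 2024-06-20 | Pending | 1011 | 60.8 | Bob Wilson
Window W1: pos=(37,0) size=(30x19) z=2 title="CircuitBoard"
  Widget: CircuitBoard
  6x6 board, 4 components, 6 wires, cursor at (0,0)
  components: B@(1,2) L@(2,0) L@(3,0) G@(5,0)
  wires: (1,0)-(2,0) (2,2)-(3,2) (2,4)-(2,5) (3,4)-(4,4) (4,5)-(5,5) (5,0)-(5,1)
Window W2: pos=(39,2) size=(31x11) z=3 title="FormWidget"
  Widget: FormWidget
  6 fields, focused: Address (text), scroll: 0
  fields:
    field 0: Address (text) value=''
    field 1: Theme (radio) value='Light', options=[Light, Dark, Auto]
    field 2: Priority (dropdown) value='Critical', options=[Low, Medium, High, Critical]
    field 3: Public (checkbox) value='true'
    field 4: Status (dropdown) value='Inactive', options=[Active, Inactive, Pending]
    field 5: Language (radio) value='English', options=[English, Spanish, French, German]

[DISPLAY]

                   ┠─┏━━━━━━━━━━━━━━━━━━━━━━━━━━━━
                   ┃ ┃ FormWidget                 
                   ┃0┠────────────────────────────
           ┏━━━━━━━┃ ┃> Address:    [             
           ┃ DataTa┃1┃  Theme:      (●) Light  ( )
           ┠───────┃ ┃  Priority:   [Critical    ▼
           ┃Date   ┃2┃  Public:     [x]           
           ┃───────┃ ┃  Status:     [Inactive    ▼
           ┃2024-06┃3┃  Language:   (●) English  (
           ┃2024-05┃ ┃                            
           ┃2024-05┃4┗━━━━━━━━━━━━━━━━━━━━━━━━━━━━
           ┃2024-10┃                        │   ┃ 
           ┗━━━━━━━┃5   G ─ ·               ·   ┃ 
                   ┃Cursor: (0,0)               ┃ 


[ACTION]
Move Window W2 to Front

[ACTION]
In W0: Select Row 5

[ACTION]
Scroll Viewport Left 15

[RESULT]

                                  ┠─┏━━━━━━━━━━━━━
                                  ┃ ┃ FormWidget  
                                  ┃0┠─────────────
                          ┏━━━━━━━┃ ┃> Address:   
                          ┃ DataTa┃1┃  Theme:     
                          ┠───────┃ ┃  Priority:  
                          ┃Date   ┃2┃  Public:    
                          ┃───────┃ ┃  Status:    
                          ┃2024-06┃3┃  Language:  
                          ┃2024-05┃ ┃             
                          ┃2024-05┃4┗━━━━━━━━━━━━━
                          ┃2024-10┃               
                          ┗━━━━━━━┃5   G ─ ·      
                                  ┃Cursor: (0,0)  


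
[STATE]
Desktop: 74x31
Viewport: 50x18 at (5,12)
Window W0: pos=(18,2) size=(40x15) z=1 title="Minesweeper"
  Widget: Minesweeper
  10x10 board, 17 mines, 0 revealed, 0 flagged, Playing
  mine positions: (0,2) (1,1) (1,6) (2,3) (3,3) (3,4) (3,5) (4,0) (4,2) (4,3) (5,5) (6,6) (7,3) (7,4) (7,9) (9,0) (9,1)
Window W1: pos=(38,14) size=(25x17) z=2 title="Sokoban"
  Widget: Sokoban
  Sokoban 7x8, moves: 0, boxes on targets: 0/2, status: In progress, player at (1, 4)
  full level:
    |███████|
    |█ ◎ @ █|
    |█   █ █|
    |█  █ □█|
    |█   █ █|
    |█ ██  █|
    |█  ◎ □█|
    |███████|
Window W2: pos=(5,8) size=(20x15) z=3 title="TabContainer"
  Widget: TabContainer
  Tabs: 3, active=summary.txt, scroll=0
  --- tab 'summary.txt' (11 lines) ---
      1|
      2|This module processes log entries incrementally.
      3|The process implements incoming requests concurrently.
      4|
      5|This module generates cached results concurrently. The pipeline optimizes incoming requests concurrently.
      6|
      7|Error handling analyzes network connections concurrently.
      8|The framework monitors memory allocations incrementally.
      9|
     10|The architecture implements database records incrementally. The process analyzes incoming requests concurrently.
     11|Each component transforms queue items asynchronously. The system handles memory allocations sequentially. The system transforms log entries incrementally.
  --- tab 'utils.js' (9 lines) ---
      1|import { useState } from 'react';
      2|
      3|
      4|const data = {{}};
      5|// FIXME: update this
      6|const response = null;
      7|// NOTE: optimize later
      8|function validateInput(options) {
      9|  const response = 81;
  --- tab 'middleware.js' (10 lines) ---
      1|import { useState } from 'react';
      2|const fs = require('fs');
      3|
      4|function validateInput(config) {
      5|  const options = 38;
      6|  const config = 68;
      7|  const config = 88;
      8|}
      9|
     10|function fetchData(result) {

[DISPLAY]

┃──────────────────┃■■■■                          
┃                  ┃■■■■                          
┃This module proces┃■■■■         ┏━━━━━━━━━━━━━━━━
┃The process implem┃             ┃ Sokoban        
┃                  ┃━━━━━━━━━━━━━┠────────────────
┃This module genera┃             ┃███████         
┃                  ┃             ┃█ ◎ @ █         
┃Error handling ana┃             ┃█   █ █         
┃The framework moni┃             ┃█  █ □█         
┃                  ┃             ┃█   █ █         
┗━━━━━━━━━━━━━━━━━━┛             ┃█ ██  █         
                                 ┃█  ◎ □█         
                                 ┃███████         
                                 ┃Moves: 0  0/2   
                                 ┃                
                                 ┃                
                                 ┃                
                                 ┃                


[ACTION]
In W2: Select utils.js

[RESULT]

┃──────────────────┃■■■■                          
┃import { useState ┃■■■■                          
┃                  ┃■■■■         ┏━━━━━━━━━━━━━━━━
┃                  ┃             ┃ Sokoban        
┃const data = {{}};┃━━━━━━━━━━━━━┠────────────────
┃// FIXME: update t┃             ┃███████         
┃const response = n┃             ┃█ ◎ @ █         
┃// NOTE: optimize ┃             ┃█   █ █         
┃function validateI┃             ┃█  █ □█         
┃  const response =┃             ┃█   █ █         
┗━━━━━━━━━━━━━━━━━━┛             ┃█ ██  █         
                                 ┃█  ◎ □█         
                                 ┃███████         
                                 ┃Moves: 0  0/2   
                                 ┃                
                                 ┃                
                                 ┃                
                                 ┃                


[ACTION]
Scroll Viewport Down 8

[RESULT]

┃import { useState ┃■■■■                          
┃                  ┃■■■■         ┏━━━━━━━━━━━━━━━━
┃                  ┃             ┃ Sokoban        
┃const data = {{}};┃━━━━━━━━━━━━━┠────────────────
┃// FIXME: update t┃             ┃███████         
┃const response = n┃             ┃█ ◎ @ █         
┃// NOTE: optimize ┃             ┃█   █ █         
┃function validateI┃             ┃█  █ □█         
┃  const response =┃             ┃█   █ █         
┗━━━━━━━━━━━━━━━━━━┛             ┃█ ██  █         
                                 ┃█  ◎ □█         
                                 ┃███████         
                                 ┃Moves: 0  0/2   
                                 ┃                
                                 ┃                
                                 ┃                
                                 ┃                
                                 ┗━━━━━━━━━━━━━━━━


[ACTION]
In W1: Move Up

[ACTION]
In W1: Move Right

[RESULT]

┃import { useState ┃■■■■                          
┃                  ┃■■■■         ┏━━━━━━━━━━━━━━━━
┃                  ┃             ┃ Sokoban        
┃const data = {{}};┃━━━━━━━━━━━━━┠────────────────
┃// FIXME: update t┃             ┃███████         
┃const response = n┃             ┃█ ◎  @█         
┃// NOTE: optimize ┃             ┃█   █ █         
┃function validateI┃             ┃█  █ □█         
┃  const response =┃             ┃█   █ █         
┗━━━━━━━━━━━━━━━━━━┛             ┃█ ██  █         
                                 ┃█  ◎ □█         
                                 ┃███████         
                                 ┃Moves: 1  0/2   
                                 ┃                
                                 ┃                
                                 ┃                
                                 ┃                
                                 ┗━━━━━━━━━━━━━━━━


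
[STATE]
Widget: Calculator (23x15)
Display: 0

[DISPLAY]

                      0
┌───┬───┬───┬───┐      
│ 7 │ 8 │ 9 │ ÷ │      
├───┼───┼───┼───┤      
│ 4 │ 5 │ 6 │ × │      
├───┼───┼───┼───┤      
│ 1 │ 2 │ 3 │ - │      
├───┼───┼───┼───┤      
│ 0 │ . │ = │ + │      
├───┼───┼───┼───┤      
│ C │ MC│ MR│ M+│      
└───┴───┴───┴───┘      
                       
                       
                       


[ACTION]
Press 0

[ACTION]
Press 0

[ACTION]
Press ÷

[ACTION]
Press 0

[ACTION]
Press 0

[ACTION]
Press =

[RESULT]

                  Error
┌───┬───┬───┬───┐      
│ 7 │ 8 │ 9 │ ÷ │      
├───┼───┼───┼───┤      
│ 4 │ 5 │ 6 │ × │      
├───┼───┼───┼───┤      
│ 1 │ 2 │ 3 │ - │      
├───┼───┼───┼───┤      
│ 0 │ . │ = │ + │      
├───┼───┼───┼───┤      
│ C │ MC│ MR│ M+│      
└───┴───┴───┴───┘      
                       
                       
                       


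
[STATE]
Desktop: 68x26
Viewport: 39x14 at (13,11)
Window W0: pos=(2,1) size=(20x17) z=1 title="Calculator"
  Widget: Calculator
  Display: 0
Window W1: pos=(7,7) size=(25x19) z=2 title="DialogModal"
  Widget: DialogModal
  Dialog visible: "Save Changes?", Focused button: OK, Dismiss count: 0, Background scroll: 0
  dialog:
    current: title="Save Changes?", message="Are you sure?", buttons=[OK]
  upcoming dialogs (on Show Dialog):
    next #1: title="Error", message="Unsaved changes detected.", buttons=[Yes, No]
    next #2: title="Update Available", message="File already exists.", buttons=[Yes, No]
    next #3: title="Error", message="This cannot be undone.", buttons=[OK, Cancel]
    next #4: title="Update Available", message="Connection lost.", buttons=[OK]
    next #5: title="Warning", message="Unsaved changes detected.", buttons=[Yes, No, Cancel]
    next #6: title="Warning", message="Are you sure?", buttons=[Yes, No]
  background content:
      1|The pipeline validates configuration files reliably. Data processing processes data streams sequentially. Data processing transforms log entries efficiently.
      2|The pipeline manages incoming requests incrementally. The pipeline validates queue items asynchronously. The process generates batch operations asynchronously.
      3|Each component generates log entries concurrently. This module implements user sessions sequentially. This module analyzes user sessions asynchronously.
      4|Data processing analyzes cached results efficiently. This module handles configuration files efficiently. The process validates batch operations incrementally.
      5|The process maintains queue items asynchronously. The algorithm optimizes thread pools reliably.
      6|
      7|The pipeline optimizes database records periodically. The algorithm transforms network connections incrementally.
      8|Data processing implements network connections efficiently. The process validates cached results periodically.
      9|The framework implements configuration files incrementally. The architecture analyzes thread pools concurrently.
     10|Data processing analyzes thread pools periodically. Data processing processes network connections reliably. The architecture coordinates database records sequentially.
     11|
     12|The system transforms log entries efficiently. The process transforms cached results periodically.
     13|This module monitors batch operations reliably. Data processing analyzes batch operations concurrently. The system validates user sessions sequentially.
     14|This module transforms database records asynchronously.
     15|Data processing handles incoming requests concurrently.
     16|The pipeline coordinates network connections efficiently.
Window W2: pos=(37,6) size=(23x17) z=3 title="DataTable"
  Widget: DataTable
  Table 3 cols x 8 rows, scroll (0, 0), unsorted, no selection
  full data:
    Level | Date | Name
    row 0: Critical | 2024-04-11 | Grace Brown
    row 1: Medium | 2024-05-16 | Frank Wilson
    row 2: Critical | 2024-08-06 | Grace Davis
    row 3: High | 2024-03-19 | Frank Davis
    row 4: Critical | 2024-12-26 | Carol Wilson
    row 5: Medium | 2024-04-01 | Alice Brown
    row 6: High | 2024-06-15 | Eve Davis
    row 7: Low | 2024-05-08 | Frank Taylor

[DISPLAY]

ipeline manages in┃     ┃Critical│2024-
component generate┃     ┃Medium  │2024-
processing analyze┃     ┃Critical│2024-
rocess maintains q┃     ┃High    │2024-
──────────────┐   ┃     ┃Critical│2024-
Save Changes? │es ┃     ┃Medium  │2024-
Are you sure? │eme┃     ┃High    │2024-
     [OK]     │ent┃     ┃Low     │2024-
──────────────┘yze┃     ┃              
                  ┃     ┃              
ystem transforms l┃     ┃              
module monitors ba┃     ┗━━━━━━━━━━━━━━
module transforms ┃                    
processing handles┃                    


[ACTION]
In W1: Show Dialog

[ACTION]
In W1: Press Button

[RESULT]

ipeline manages in┃     ┃Critical│2024-
component generate┃     ┃Medium  │2024-
processing analyze┃     ┃Critical│2024-
rocess maintains q┃     ┃High    │2024-
                  ┃     ┃Critical│2024-
ipeline optimizes ┃     ┃Medium  │2024-
processing impleme┃     ┃High    │2024-
ramework implement┃     ┃Low     │2024-
processing analyze┃     ┃              
                  ┃     ┃              
ystem transforms l┃     ┃              
module monitors ba┃     ┗━━━━━━━━━━━━━━
module transforms ┃                    
processing handles┃                    


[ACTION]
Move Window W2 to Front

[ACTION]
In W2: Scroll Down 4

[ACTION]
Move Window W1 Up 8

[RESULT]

ramework implement┃     ┃Critical│2024-
processing analyze┃     ┃Medium  │2024-
                  ┃     ┃Critical│2024-
ystem transforms l┃     ┃High    │2024-
module monitors ba┃     ┃Critical│2024-
module transforms ┃     ┃Medium  │2024-
processing handles┃     ┃High    │2024-
━━━━━━━━━━━━━━━━━━┛     ┃Low     │2024-
                        ┃              
                        ┃              
                        ┃              
                        ┗━━━━━━━━━━━━━━
                                       
                                       


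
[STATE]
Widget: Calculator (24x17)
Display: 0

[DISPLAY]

                       0
┌───┬───┬───┬───┐       
│ 7 │ 8 │ 9 │ ÷ │       
├───┼───┼───┼───┤       
│ 4 │ 5 │ 6 │ × │       
├───┼───┼───┼───┤       
│ 1 │ 2 │ 3 │ - │       
├───┼───┼───┼───┤       
│ 0 │ . │ = │ + │       
├───┼───┼───┼───┤       
│ C │ MC│ MR│ M+│       
└───┴───┴───┴───┘       
                        
                        
                        
                        
                        


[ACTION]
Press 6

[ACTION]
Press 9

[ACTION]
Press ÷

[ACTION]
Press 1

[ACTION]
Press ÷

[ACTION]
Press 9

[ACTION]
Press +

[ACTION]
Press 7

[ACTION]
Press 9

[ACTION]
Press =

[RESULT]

             86.66666667
┌───┬───┬───┬───┐       
│ 7 │ 8 │ 9 │ ÷ │       
├───┼───┼───┼───┤       
│ 4 │ 5 │ 6 │ × │       
├───┼───┼───┼───┤       
│ 1 │ 2 │ 3 │ - │       
├───┼───┼───┼───┤       
│ 0 │ . │ = │ + │       
├───┼───┼───┼───┤       
│ C │ MC│ MR│ M+│       
└───┴───┴───┴───┘       
                        
                        
                        
                        
                        


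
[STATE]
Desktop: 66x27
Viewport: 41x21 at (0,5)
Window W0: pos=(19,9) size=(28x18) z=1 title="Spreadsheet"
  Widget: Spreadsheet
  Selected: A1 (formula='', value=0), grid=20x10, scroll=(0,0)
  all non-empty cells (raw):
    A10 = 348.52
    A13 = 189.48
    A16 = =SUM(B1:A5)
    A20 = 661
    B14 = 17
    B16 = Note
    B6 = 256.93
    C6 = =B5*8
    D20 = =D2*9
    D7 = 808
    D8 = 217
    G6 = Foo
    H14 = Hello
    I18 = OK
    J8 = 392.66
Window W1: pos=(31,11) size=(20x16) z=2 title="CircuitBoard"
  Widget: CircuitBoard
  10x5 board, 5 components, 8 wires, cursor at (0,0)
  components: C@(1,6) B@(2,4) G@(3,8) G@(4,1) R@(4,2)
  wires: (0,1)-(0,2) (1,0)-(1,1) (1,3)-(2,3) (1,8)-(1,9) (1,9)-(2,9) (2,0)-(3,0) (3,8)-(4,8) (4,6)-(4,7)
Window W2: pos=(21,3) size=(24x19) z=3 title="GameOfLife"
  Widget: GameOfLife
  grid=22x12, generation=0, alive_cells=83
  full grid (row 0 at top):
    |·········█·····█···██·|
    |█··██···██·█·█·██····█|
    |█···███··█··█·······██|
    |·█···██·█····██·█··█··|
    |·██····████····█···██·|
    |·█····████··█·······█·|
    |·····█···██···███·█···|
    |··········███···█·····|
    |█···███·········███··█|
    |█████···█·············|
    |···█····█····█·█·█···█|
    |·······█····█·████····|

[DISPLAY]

                     ┠───────────────────
                     ┃Gen: 0             
                     ┃·········█·····█···
                     ┃█··██···██·█·█·██··
                   ┏━┃█···███··█··█······
                   ┃ ┃·█···██·█····██·█··
                   ┠─┃·██····████····█···
                   ┃A┃·█····████··█······
                   ┃ ┃·····█···██···███·█
                   ┃-┃··········███···█··
                   ┃ ┃█···███·········███
                   ┃ ┃█████···█··········
                   ┃ ┃···█····█····█·█·█·
                   ┃ ┃·······█····█·████·
                   ┃ ┃                   
                   ┃ ┃                   
                   ┃ ┗━━━━━━━━━━━━━━━━━━━
                   ┃  8        ┃         
                   ┃  9        ┃4       G
                   ┃ 10   348.5┃Cursor: (
                   ┃ 11        ┃         


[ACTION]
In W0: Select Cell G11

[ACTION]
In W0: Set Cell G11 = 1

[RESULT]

                     ┠───────────────────
                     ┃Gen: 0             
                     ┃·········█·····█···
                     ┃█··██···██·█·█·██··
                   ┏━┃█···███··█··█······
                   ┃ ┃·█···██·█····██·█··
                   ┠─┃·██····████····█···
                   ┃G┃·█····████··█······
                   ┃ ┃·····█···██···███·█
                   ┃-┃··········███···█··
                   ┃ ┃█···███·········███
                   ┃ ┃█████···█··········
                   ┃ ┃···█····█····█·█·█·
                   ┃ ┃·······█····█·████·
                   ┃ ┃                   
                   ┃ ┃                   
                   ┃ ┗━━━━━━━━━━━━━━━━━━━
                   ┃  8        ┃         
                   ┃  9        ┃4       G
                   ┃ 10   348.5┃Cursor: (
                   ┃ 11        ┃         


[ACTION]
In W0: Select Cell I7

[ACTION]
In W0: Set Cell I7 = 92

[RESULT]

                     ┠───────────────────
                     ┃Gen: 0             
                     ┃·········█·····█···
                     ┃█··██···██·█·█·██··
                   ┏━┃█···███··█··█······
                   ┃ ┃·█···██·█····██·█··
                   ┠─┃·██····████····█···
                   ┃I┃·█····████··█······
                   ┃ ┃·····█···██···███·█
                   ┃-┃··········███···█··
                   ┃ ┃█···███·········███
                   ┃ ┃█████···█··········
                   ┃ ┃···█····█····█·█·█·
                   ┃ ┃·······█····█·████·
                   ┃ ┃                   
                   ┃ ┃                   
                   ┃ ┗━━━━━━━━━━━━━━━━━━━
                   ┃  8        ┃         
                   ┃  9        ┃4       G
                   ┃ 10   348.5┃Cursor: (
                   ┃ 11        ┃         


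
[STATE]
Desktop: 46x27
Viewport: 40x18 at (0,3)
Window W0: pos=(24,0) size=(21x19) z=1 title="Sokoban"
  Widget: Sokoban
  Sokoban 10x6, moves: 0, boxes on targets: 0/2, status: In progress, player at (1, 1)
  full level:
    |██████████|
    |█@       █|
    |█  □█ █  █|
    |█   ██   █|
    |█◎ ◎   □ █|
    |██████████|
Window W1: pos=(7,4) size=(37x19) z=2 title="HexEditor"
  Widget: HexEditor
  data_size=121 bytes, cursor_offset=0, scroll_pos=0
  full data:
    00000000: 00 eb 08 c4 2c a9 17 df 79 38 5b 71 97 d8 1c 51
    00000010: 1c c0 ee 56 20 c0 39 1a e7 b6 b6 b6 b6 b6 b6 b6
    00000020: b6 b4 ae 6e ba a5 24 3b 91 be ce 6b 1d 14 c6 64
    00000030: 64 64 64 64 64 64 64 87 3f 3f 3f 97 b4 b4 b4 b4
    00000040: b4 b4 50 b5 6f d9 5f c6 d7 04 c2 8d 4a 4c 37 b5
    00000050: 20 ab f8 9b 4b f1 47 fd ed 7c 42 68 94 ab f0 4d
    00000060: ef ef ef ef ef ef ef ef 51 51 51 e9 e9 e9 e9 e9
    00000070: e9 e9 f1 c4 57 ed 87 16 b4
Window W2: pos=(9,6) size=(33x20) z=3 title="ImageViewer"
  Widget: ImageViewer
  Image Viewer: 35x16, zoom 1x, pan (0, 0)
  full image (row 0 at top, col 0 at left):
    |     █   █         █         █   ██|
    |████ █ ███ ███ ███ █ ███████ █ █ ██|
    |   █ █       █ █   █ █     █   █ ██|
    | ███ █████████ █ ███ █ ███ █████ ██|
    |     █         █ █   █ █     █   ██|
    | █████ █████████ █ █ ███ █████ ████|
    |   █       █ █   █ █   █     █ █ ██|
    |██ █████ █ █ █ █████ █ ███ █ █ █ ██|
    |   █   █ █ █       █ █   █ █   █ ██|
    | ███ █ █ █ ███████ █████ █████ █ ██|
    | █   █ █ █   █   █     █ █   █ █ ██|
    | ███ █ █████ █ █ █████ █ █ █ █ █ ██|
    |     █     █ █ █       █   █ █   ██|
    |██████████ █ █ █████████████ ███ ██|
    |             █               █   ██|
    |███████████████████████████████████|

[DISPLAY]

                        ┃██████████     
       ┏━━━━━━━━━━━━━━━━━━━━━━━━━━━━━━━━
       ┃ HexEditor                      
       ┠─┏━━━━━━━━━━━━━━━━━━━━━━━━━━━━━━
       ┃0┃ ImageViewer                  
       ┃0┠──────────────────────────────
       ┃0┃     █   █         █         █
       ┃0┃████ █ ███ ███ ███ █ ███████ █
       ┃0┃   █ █       █ █   █ █     █  
       ┃0┃ ███ █████████ █ ███ █ ███ ███
       ┃0┃     █         █ █   █ █     █
       ┃0┃ █████ █████████ █ █ ███ █████
       ┃ ┃   █       █ █   █ █   █     █
       ┃ ┃██ █████ █ █ █ █████ █ ███ █ █
       ┃ ┃   █   █ █ █       █ █   █ █  
       ┃ ┃ ███ █ █ █ ███████ █████ █████
       ┃ ┃ █   █ █ █   █   █     █ █   █
       ┃ ┃ ███ █ █████ █ █ █████ █ █ █ █


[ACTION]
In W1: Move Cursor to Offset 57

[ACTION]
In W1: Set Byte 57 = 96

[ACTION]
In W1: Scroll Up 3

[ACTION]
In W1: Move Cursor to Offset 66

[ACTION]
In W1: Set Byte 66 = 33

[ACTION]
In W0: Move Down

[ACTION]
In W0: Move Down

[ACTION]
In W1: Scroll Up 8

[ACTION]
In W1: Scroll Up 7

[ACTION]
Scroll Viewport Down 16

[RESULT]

       ┃0┃     █   █         █         █
       ┃0┃████ █ ███ ███ ███ █ ███████ █
       ┃0┃   █ █       █ █   █ █     █  
       ┃0┃ ███ █████████ █ ███ █ ███ ███
       ┃0┃     █         █ █   █ █     █
       ┃0┃ █████ █████████ █ █ ███ █████
       ┃ ┃   █       █ █   █ █   █     █
       ┃ ┃██ █████ █ █ █ █████ █ ███ █ █
       ┃ ┃   █   █ █ █       █ █   █ █  
       ┃ ┃ ███ █ █ █ ███████ █████ █████
       ┃ ┃ █   █ █ █   █   █     █ █   █
       ┃ ┃ ███ █ █████ █ █ █████ █ █ █ █
       ┃ ┃     █     █ █ █       █   █ █
       ┗━┃██████████ █ █ █████████████ █
         ┃             █               █
         ┃██████████████████████████████
         ┗━━━━━━━━━━━━━━━━━━━━━━━━━━━━━━
                                        


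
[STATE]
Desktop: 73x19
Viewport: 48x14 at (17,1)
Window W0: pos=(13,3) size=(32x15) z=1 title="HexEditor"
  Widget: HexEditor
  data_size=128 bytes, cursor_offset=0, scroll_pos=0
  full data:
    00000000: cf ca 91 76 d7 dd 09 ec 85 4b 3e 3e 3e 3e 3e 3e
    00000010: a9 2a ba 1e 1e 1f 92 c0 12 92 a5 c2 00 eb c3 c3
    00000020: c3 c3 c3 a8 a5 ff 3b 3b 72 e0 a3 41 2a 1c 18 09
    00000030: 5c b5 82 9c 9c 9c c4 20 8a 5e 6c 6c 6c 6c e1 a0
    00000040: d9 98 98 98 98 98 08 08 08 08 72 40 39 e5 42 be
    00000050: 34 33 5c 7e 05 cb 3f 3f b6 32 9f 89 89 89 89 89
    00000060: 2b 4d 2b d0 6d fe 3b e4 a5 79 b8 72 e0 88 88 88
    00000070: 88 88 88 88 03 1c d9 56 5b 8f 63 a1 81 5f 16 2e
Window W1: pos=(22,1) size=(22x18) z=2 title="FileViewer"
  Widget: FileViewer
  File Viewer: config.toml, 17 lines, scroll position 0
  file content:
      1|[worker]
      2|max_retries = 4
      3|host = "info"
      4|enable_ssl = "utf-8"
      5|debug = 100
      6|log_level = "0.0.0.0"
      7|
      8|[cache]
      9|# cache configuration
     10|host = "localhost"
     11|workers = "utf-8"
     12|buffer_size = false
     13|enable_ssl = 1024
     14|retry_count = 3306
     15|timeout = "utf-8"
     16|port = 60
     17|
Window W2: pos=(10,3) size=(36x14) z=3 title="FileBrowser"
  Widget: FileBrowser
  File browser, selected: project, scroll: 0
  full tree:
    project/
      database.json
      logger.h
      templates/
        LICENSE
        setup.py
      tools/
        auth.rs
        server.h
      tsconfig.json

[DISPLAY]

     ┏━━━━━━━━━━━━━━━━━━━━┓                     
     ┃ FileViewer         ┃                     
━━━━━━━━━━━━━━━━━━━━━━━━━━━━┓                   
rowser                      ┃                   
────────────────────────────┨                   
project/                    ┃                   
tabase.json                 ┃                   
gger.h                      ┃                   
] templates/                ┃                   
] tools/                    ┃                   
config.json                 ┃                   
                            ┃                   
                            ┃                   
                            ┃                   


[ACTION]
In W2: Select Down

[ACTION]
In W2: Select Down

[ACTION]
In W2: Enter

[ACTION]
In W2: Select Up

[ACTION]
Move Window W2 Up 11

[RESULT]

rowser                      ┃                   
────────────────────────────┨                   
project/                    ┃                   
tabase.json                 ┃                   
gger.h                      ┃                   
] templates/                ┃                   
] tools/                    ┃                   
config.json                 ┃                   
                            ┃                   
                            ┃                   
                            ┃                   
                            ┃                   
━━━━━━━━━━━━━━━━━━━━━━━━━━━━┛                   
     ┃workers = "utf-8"  ░┃┃                    


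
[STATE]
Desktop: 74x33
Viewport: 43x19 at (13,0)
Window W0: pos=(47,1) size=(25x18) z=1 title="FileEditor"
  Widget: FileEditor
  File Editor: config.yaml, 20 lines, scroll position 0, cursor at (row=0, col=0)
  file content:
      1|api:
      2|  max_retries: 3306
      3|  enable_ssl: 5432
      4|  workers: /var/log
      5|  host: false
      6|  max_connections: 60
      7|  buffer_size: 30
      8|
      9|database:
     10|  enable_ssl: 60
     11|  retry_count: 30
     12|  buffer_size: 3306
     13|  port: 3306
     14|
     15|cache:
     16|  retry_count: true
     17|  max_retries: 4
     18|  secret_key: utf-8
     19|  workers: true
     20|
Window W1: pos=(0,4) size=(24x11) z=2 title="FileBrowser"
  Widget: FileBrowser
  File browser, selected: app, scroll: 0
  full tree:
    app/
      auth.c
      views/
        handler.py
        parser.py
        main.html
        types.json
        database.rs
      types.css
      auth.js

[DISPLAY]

                                           
                                  ┏━━━━━━━━
                                  ┃ FileEdi
                                  ┠────────
━━━━━━━━━━┓                       ┃█pi:    
          ┃                       ┃  max_re
──────────┨                       ┃  enable
          ┃                       ┃  worker
          ┃                       ┃  host: 
s/        ┃                       ┃  max_co
s         ┃                       ┃  buffer
          ┃                       ┃        
          ┃                       ┃database
          ┃                       ┃  enable
━━━━━━━━━━┛                       ┃  retry_
                                  ┃  buffer
                                  ┃  port: 
                                  ┃        
                                  ┗━━━━━━━━


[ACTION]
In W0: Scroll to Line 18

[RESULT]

                                           
                                  ┏━━━━━━━━
                                  ┃ FileEdi
                                  ┠────────
━━━━━━━━━━┓                       ┃  buffer
          ┃                       ┃        
──────────┨                       ┃database
          ┃                       ┃  enable
          ┃                       ┃  retry_
s/        ┃                       ┃  buffer
s         ┃                       ┃  port: 
          ┃                       ┃        
          ┃                       ┃cache:  
          ┃                       ┃  retry_
━━━━━━━━━━┛                       ┃  max_re
                                  ┃  secret
                                  ┃  worker
                                  ┃        
                                  ┗━━━━━━━━


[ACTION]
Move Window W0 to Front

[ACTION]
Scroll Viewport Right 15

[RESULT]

                                           
                   ┏━━━━━━━━━━━━━━━━━━━━━━━
                   ┃ FileEditor            
                   ┠───────────────────────
                   ┃  buffer_size: 30     ▲
                   ┃                      ░
                   ┃database:             ░
                   ┃  enable_ssl: 60      ░
                   ┃  retry_count: 30     ░
                   ┃  buffer_size: 3306   ░
                   ┃  port: 3306          ░
                   ┃                      ░
                   ┃cache:                ░
                   ┃  retry_count: true   ░
                   ┃  max_retries: 4      ░
                   ┃  secret_key: utf-8   ░
                   ┃  workers: true       █
                   ┃                      ▼
                   ┗━━━━━━━━━━━━━━━━━━━━━━━


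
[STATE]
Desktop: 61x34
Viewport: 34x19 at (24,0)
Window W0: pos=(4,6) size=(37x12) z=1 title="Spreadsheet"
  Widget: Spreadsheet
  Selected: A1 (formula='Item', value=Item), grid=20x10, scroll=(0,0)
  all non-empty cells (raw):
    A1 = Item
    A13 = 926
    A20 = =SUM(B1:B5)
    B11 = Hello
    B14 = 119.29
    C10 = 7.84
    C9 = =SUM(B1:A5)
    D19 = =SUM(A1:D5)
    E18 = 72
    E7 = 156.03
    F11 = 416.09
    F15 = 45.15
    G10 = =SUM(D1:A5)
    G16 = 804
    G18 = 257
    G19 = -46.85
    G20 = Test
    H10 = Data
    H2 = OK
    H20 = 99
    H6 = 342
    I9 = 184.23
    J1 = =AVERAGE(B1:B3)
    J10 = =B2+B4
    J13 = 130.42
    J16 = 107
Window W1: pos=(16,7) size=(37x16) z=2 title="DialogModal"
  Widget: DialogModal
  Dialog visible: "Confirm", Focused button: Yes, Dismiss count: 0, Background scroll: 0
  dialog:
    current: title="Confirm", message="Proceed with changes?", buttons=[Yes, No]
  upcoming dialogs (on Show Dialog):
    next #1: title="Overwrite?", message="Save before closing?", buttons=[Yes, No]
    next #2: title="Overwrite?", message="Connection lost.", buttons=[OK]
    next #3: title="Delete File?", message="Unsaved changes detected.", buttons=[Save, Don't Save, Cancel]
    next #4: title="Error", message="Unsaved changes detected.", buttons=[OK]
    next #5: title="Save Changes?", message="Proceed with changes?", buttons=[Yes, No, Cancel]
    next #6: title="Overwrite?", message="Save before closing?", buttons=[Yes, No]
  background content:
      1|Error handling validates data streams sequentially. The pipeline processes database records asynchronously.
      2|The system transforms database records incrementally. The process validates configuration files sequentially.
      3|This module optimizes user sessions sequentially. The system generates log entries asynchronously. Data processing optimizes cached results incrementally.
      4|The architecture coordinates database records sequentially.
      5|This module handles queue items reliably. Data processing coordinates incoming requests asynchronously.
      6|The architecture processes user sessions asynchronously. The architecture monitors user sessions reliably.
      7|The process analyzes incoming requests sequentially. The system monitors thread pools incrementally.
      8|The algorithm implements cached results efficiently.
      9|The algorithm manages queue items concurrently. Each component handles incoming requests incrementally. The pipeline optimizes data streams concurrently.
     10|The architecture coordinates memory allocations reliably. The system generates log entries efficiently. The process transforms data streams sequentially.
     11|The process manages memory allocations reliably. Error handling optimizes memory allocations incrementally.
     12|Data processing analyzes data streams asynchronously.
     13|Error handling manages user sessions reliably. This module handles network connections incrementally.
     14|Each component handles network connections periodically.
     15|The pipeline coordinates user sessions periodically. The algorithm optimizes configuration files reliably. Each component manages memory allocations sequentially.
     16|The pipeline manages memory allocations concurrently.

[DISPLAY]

                                  
                                  
                                  
                                  
                                  
                                  
━━━━━━━━━━━━━━━━┓                 
━━━━━━━━━━━━━━━━━━━━━━━━━━━━┓     
Modal                       ┃     
────────────────────────────┨     
andling validates data strea┃     
tem transforms database reco┃     
dule optimizes user sessions┃     
──────────────────────┐ataba┃     
       Confirm        │s rel┃     
Proceed with changes? │r ses┃     
      [Yes]  No       │reque┃     
──────────────────────┘d res┃     
orithm manages queue items c┃     


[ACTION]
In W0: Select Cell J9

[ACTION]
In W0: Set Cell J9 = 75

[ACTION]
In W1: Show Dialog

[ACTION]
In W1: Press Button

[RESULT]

                                  
                                  
                                  
                                  
                                  
                                  
━━━━━━━━━━━━━━━━┓                 
━━━━━━━━━━━━━━━━━━━━━━━━━━━━┓     
Modal                       ┃     
────────────────────────────┨     
andling validates data strea┃     
tem transforms database reco┃     
dule optimizes user sessions┃     
hitecture coordinates databa┃     
dule handles queue items rel┃     
hitecture processes user ses┃     
cess analyzes incoming reque┃     
orithm implements cached res┃     
orithm manages queue items c┃     
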